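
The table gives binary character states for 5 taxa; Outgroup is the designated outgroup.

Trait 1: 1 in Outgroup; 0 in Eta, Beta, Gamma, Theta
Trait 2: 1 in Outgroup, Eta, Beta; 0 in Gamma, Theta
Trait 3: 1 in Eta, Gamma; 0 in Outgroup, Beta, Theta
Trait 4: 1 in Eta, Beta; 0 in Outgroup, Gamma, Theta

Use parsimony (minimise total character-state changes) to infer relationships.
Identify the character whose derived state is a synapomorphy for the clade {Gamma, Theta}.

Character polarity is set by the outgroup: the derived state is whichever differs from the outgroup's state, so for Trait 1, Trait 2 the derived state is '0', and for the remaining characters it is '1'.
Trait 1 (derived state '0') is shared by all ingroup taxa — unites the whole ingroup.
Only Gamma and Theta show the derived state '0' for Trait 2, supporting them as a clade.
Trait 3 (state '1') occurs in Eta and Gamma but conflicts with the nesting implied by the other characters — most parsimoniously interpreted as homoplasy.
Trait 4 (derived state '1') is shared by Beta and Eta — a synapomorphy uniting that clade.
Most parsimonious ingroup topology: ((Eta,Beta),(Gamma,Theta)).
The clade {Gamma, Theta} is supported by Trait 2: its derived state '0' occurs in exactly those taxa and in no other taxon (including the outgroup).

Trait 2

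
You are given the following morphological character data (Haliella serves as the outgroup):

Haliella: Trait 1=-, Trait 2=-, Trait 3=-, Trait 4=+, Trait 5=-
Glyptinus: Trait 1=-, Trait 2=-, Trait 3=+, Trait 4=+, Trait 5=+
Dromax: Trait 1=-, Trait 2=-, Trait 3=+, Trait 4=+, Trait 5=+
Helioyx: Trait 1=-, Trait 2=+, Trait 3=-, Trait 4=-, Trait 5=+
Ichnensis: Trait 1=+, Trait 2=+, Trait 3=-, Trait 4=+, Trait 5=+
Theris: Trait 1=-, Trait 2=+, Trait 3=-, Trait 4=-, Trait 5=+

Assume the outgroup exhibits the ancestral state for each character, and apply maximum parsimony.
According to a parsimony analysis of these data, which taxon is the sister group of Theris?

Helioyx

Character polarity is set by the outgroup: the derived state is whichever differs from the outgroup's state, so for Trait 4 the derived state is '-', and for the remaining characters it is '+'.
Trait 1: derived state '+' in Ichnensis only — an autapomorphy, so it tells us nothing about relationships among taxa.
Only Helioyx, Ichnensis, and Theris show the derived state '+' for Trait 2, supporting them as a clade.
Only Dromax and Glyptinus show the derived state '+' for Trait 3, supporting them as a clade.
Only Helioyx and Theris show the derived state '-' for Trait 4, supporting them as a clade.
All ingroup taxa share the derived state '+' for Trait 5; it defines the ingroup but does not resolve relationships within it.
Most parsimonious ingroup topology: ((Glyptinus,Dromax),((Helioyx,Theris),Ichnensis)).
Theris and Helioyx form a cherry on this tree, so they are sister taxa.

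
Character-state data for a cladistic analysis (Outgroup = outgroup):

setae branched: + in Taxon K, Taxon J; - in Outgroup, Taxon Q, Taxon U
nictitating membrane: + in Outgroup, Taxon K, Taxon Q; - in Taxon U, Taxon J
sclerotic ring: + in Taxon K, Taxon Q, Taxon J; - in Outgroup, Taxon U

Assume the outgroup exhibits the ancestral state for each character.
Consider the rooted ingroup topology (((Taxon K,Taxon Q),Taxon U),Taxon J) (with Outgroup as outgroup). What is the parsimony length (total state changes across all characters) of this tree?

6

Map each character onto (((Taxon K,Taxon Q),Taxon U),Taxon J) (rooted by Outgroup) and count the minimum state changes it requires (Fitch parsimony):
setae branched: 2; nictitating membrane: 2; sclerotic ring: 2.
Total tree length = 6.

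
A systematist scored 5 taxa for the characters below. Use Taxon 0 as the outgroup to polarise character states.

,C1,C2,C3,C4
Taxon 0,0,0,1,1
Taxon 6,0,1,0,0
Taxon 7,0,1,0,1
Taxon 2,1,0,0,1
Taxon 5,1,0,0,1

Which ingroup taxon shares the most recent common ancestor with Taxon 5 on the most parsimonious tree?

Character polarity is set by the outgroup: the derived state is whichever differs from the outgroup's state, so for C3, C4 the derived state is '0', and for the remaining characters it is '1'.
C1: derived state '1' in Taxon 2 and Taxon 5 only — synapomorphy for {Taxon 2, Taxon 5}.
C2 (derived state '1') is shared by Taxon 6 and Taxon 7 — a synapomorphy uniting that clade.
All ingroup taxa share the derived state '0' for C3; it defines the ingroup but does not resolve relationships within it.
C4: derived state '0' in Taxon 6 only — an autapomorphy, so it tells us nothing about relationships among taxa.
Most parsimonious ingroup topology: ((Taxon 6,Taxon 7),(Taxon 2,Taxon 5)).
Taxon 5 and Taxon 2 form a cherry on this tree, so they are sister taxa.

Taxon 2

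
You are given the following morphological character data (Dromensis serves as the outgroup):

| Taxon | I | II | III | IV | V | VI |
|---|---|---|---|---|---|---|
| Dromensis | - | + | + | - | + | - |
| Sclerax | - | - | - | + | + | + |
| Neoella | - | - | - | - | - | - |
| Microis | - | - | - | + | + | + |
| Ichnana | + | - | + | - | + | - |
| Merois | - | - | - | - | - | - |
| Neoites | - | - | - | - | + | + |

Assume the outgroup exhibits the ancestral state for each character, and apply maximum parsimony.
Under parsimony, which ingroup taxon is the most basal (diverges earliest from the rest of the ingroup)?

Character polarity is set by the outgroup: the derived state is whichever differs from the outgroup's state, so for II, III, V the derived state is '-', and for the remaining characters it is '+'.
I (derived state '+') is unique to Ichnana (autapomorphy; uninformative for grouping).
All ingroup taxa share the derived state '-' for II; it defines the ingroup but does not resolve relationships within it.
III (derived state '-') is shared by Merois, Microis, Neoella, Neoites, and Sclerax — a synapomorphy uniting that clade.
IV: derived state '+' in Microis and Sclerax only — synapomorphy for {Microis, Sclerax}.
V (derived state '-') is shared by Merois and Neoella — a synapomorphy uniting that clade.
VI (derived state '+') is shared by Microis, Neoites, and Sclerax — a synapomorphy uniting that clade.
Most parsimonious ingroup topology: ((((Sclerax,Microis),Neoites),(Neoella,Merois)),Ichnana).
Ichnana is sister to the clade containing all other ingroup taxa, so it is the earliest-diverging (most basal) ingroup lineage.

Ichnana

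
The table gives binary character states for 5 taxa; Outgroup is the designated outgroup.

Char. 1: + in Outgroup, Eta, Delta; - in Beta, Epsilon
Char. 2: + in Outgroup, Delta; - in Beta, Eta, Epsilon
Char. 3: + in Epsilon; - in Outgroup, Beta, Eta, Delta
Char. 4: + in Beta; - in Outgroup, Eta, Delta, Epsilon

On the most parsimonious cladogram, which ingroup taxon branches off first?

Delta

Character polarity is set by the outgroup: the derived state is whichever differs from the outgroup's state, so for Char. 1, Char. 2 the derived state is '-', and for the remaining characters it is '+'.
Only Beta and Epsilon show the derived state '-' for Char. 1, supporting them as a clade.
Only Beta, Epsilon, and Eta show the derived state '-' for Char. 2, supporting them as a clade.
Char. 3 (derived state '+') is unique to Epsilon (autapomorphy; uninformative for grouping).
Char. 4: derived state '+' in Beta only — an autapomorphy, so it tells us nothing about relationships among taxa.
Most parsimonious ingroup topology: (((Beta,Epsilon),Eta),Delta).
Delta is sister to the clade containing all other ingroup taxa, so it is the earliest-diverging (most basal) ingroup lineage.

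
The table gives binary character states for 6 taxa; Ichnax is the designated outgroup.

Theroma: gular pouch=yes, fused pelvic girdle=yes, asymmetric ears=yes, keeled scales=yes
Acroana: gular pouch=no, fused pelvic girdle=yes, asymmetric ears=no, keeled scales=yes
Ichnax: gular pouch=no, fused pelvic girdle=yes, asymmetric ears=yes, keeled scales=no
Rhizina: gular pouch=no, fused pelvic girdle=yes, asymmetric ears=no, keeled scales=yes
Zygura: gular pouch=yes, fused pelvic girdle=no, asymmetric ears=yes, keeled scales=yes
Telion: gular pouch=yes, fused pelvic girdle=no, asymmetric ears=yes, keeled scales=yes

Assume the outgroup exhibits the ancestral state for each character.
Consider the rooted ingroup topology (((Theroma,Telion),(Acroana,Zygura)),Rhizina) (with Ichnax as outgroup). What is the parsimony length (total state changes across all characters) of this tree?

Map each character onto (((Theroma,Telion),(Acroana,Zygura)),Rhizina) (rooted by Ichnax) and count the minimum state changes it requires (Fitch parsimony):
gular pouch: 2; fused pelvic girdle: 2; asymmetric ears: 2; keeled scales: 1.
Total tree length = 7.

7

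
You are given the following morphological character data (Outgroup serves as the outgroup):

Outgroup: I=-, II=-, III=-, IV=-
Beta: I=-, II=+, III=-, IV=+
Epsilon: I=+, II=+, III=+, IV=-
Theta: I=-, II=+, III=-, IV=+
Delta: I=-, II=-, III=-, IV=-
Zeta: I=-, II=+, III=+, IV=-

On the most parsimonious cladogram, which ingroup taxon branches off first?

Delta

The outgroup has state '-' for every character, so '+' is the derived state throughout.
I: derived state '+' in Epsilon only — an autapomorphy, so it tells us nothing about relationships among taxa.
II: derived state '+' in Beta, Epsilon, Theta, and Zeta only — synapomorphy for {Beta, Epsilon, Theta, Zeta}.
III (derived state '+') is shared by Epsilon and Zeta — a synapomorphy uniting that clade.
IV: derived state '+' in Beta and Theta only — synapomorphy for {Beta, Theta}.
Most parsimonious ingroup topology: (((Zeta,Epsilon),(Beta,Theta)),Delta).
Delta is sister to the clade containing all other ingroup taxa, so it is the earliest-diverging (most basal) ingroup lineage.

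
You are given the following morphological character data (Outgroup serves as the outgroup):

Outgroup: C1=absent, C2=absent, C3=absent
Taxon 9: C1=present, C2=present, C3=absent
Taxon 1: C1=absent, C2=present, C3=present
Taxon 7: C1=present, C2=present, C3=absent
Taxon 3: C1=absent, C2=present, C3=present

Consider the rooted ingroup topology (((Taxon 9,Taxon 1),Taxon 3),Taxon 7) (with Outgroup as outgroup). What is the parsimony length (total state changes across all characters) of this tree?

5

Map each character onto (((Taxon 9,Taxon 1),Taxon 3),Taxon 7) (rooted by Outgroup) and count the minimum state changes it requires (Fitch parsimony):
C1: 2; C2: 1; C3: 2.
Total tree length = 5.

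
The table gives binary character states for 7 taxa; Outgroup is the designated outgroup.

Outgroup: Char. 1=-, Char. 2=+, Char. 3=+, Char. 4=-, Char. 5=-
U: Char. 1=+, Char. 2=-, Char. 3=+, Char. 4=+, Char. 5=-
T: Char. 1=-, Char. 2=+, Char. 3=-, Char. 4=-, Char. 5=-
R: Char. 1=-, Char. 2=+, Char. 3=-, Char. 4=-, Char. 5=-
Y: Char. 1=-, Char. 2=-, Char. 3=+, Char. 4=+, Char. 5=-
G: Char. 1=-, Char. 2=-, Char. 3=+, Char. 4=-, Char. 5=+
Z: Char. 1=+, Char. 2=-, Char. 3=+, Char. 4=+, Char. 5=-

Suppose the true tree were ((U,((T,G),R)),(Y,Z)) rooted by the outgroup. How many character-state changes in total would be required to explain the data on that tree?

10

Map each character onto ((U,((T,G),R)),(Y,Z)) (rooted by Outgroup) and count the minimum state changes it requires (Fitch parsimony):
Char. 1: 2; Char. 2: 3; Char. 3: 2; Char. 4: 2; Char. 5: 1.
Total tree length = 10.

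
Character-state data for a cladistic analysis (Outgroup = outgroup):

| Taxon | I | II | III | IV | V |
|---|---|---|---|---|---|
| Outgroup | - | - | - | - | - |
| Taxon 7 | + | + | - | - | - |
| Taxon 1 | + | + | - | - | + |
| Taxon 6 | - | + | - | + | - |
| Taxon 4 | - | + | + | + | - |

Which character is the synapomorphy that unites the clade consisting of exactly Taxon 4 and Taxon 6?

The outgroup has state '-' for every character, so '+' is the derived state throughout.
Only Taxon 1 and Taxon 7 show the derived state '+' for I, supporting them as a clade.
All ingroup taxa share the derived state '+' for II; it defines the ingroup but does not resolve relationships within it.
III (derived state '+') is unique to Taxon 4 (autapomorphy; uninformative for grouping).
Only Taxon 4 and Taxon 6 show the derived state '+' for IV, supporting them as a clade.
V: derived state '+' in Taxon 1 only — an autapomorphy, so it tells us nothing about relationships among taxa.
Most parsimonious ingroup topology: ((Taxon 7,Taxon 1),(Taxon 6,Taxon 4)).
The clade {Taxon 4, Taxon 6} is supported by IV: its derived state '+' occurs in exactly those taxa and in no other taxon (including the outgroup).

IV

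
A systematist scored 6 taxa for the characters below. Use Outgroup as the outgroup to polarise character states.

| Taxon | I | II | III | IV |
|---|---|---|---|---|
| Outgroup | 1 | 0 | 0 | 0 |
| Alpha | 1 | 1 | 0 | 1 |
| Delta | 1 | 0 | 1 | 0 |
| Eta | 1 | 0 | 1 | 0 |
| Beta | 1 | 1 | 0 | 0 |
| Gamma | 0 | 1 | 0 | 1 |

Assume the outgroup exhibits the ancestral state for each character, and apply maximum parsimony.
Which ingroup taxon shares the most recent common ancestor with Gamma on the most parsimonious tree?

Alpha

Character polarity is set by the outgroup: the derived state is whichever differs from the outgroup's state, so for I the derived state is '0', and for the remaining characters it is '1'.
I (derived state '0') is unique to Gamma (autapomorphy; uninformative for grouping).
Only Alpha, Beta, and Gamma show the derived state '1' for II, supporting them as a clade.
Only Delta and Eta show the derived state '1' for III, supporting them as a clade.
IV: derived state '1' in Alpha and Gamma only — synapomorphy for {Alpha, Gamma}.
Most parsimonious ingroup topology: (((Alpha,Gamma),Beta),(Delta,Eta)).
Gamma and Alpha form a cherry on this tree, so they are sister taxa.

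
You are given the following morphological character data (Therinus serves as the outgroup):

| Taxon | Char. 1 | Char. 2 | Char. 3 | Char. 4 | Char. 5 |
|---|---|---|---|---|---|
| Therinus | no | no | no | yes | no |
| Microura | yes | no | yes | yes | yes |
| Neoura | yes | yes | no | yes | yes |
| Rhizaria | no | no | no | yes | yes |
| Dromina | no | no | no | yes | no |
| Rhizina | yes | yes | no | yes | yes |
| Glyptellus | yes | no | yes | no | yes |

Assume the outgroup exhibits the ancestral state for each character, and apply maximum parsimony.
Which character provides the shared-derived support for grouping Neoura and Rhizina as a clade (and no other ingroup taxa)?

Char. 2

Character polarity is set by the outgroup: the derived state is whichever differs from the outgroup's state, so for Char. 4 the derived state is 'no', and for the remaining characters it is 'yes'.
Char. 1: derived state 'yes' in Glyptellus, Microura, Neoura, and Rhizina only — synapomorphy for {Glyptellus, Microura, Neoura, Rhizina}.
Char. 2: derived state 'yes' in Neoura and Rhizina only — synapomorphy for {Neoura, Rhizina}.
Char. 3 (derived state 'yes') is shared by Glyptellus and Microura — a synapomorphy uniting that clade.
Char. 4: derived state 'no' in Glyptellus only — an autapomorphy, so it tells us nothing about relationships among taxa.
Char. 5: derived state 'yes' in Glyptellus, Microura, Neoura, Rhizaria, and Rhizina only — synapomorphy for {Glyptellus, Microura, Neoura, Rhizaria, Rhizina}.
Most parsimonious ingroup topology: ((((Microura,Glyptellus),(Neoura,Rhizina)),Rhizaria),Dromina).
The clade {Neoura, Rhizina} is supported by Char. 2: its derived state 'yes' occurs in exactly those taxa and in no other taxon (including the outgroup).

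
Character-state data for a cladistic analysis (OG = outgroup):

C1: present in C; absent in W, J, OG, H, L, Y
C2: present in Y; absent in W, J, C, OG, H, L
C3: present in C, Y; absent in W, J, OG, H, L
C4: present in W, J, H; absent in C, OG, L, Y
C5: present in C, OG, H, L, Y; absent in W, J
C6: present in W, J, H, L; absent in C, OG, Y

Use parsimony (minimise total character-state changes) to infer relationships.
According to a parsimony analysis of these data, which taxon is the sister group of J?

Character polarity is set by the outgroup: the derived state is whichever differs from the outgroup's state, so for C5 the derived state is 'absent', and for the remaining characters it is 'present'.
C1: derived state 'present' in C only — an autapomorphy, so it tells us nothing about relationships among taxa.
C2: derived state 'present' in Y only — an autapomorphy, so it tells us nothing about relationships among taxa.
C3 (derived state 'present') is shared by C and Y — a synapomorphy uniting that clade.
C4 (derived state 'present') is shared by H, J, and W — a synapomorphy uniting that clade.
C5 (derived state 'absent') is shared by J and W — a synapomorphy uniting that clade.
Only H, J, L, and W show the derived state 'present' for C6, supporting them as a clade.
Most parsimonious ingroup topology: (((H,(W,J)),L),(Y,C)).
J and W form a cherry on this tree, so they are sister taxa.

W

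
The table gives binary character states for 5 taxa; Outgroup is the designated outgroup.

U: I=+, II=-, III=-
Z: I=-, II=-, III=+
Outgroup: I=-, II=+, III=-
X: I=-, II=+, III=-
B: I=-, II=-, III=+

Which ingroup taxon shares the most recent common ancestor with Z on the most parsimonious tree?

Character polarity is set by the outgroup: the derived state is whichever differs from the outgroup's state, so for II the derived state is '-', and for the remaining characters it is '+'.
I (derived state '+') is unique to U (autapomorphy; uninformative for grouping).
II: derived state '-' in B, U, and Z only — synapomorphy for {B, U, Z}.
III: derived state '+' in B and Z only — synapomorphy for {B, Z}.
Most parsimonious ingroup topology: (X,((B,Z),U)).
Z and B form a cherry on this tree, so they are sister taxa.

B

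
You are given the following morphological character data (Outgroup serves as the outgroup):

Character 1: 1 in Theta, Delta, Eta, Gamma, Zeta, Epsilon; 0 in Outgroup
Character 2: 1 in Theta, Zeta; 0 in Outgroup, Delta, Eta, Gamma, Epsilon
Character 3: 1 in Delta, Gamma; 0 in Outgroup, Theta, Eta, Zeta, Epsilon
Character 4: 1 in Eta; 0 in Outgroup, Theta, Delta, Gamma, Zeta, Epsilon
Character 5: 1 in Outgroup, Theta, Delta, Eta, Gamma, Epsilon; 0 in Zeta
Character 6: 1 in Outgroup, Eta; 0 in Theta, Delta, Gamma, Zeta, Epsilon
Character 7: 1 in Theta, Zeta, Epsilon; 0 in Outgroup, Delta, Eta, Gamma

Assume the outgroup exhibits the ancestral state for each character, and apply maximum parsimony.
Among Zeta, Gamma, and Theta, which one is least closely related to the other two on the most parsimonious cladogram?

Gamma

Character polarity is set by the outgroup: the derived state is whichever differs from the outgroup's state, so for Character 5, Character 6 the derived state is '0', and for the remaining characters it is '1'.
All ingroup taxa share the derived state '1' for Character 1; it defines the ingroup but does not resolve relationships within it.
Character 2 (derived state '1') is shared by Theta and Zeta — a synapomorphy uniting that clade.
Character 3: derived state '1' in Delta and Gamma only — synapomorphy for {Delta, Gamma}.
Character 4: derived state '1' in Eta only — an autapomorphy, so it tells us nothing about relationships among taxa.
Character 5: derived state '0' in Zeta only — an autapomorphy, so it tells us nothing about relationships among taxa.
Character 6: derived state '0' in Delta, Epsilon, Gamma, Theta, and Zeta only — synapomorphy for {Delta, Epsilon, Gamma, Theta, Zeta}.
Only Epsilon, Theta, and Zeta show the derived state '1' for Character 7, supporting them as a clade.
Most parsimonious ingroup topology: ((((Theta,Zeta),Epsilon),(Delta,Gamma)),Eta).
Zeta and Theta share a more recent common ancestor with each other than either does with Gamma, so Gamma is the least closely related of the three.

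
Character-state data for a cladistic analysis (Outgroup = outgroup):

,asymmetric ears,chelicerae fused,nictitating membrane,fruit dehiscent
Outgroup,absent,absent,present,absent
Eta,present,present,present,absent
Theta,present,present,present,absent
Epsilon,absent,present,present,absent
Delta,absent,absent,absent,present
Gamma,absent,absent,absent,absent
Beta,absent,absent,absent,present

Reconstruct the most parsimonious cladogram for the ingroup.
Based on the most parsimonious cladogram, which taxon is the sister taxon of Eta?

Theta

Character polarity is set by the outgroup: the derived state is whichever differs from the outgroup's state, so for nictitating membrane the derived state is 'absent', and for the remaining characters it is 'present'.
Only Eta and Theta show the derived state 'present' for asymmetric ears, supporting them as a clade.
chelicerae fused (derived state 'present') is shared by Epsilon, Eta, and Theta — a synapomorphy uniting that clade.
Only Beta, Delta, and Gamma show the derived state 'absent' for nictitating membrane, supporting them as a clade.
Only Beta and Delta show the derived state 'present' for fruit dehiscent, supporting them as a clade.
Most parsimonious ingroup topology: (((Eta,Theta),Epsilon),((Delta,Beta),Gamma)).
Eta and Theta form a cherry on this tree, so they are sister taxa.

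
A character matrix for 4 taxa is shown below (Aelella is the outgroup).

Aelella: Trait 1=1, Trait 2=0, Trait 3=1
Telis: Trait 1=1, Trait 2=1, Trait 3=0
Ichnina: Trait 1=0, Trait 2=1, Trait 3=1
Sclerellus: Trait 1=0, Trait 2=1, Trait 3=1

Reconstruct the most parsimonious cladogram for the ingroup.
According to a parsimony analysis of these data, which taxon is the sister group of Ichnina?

Sclerellus

Character polarity is set by the outgroup: the derived state is whichever differs from the outgroup's state, so for Trait 1, Trait 3 the derived state is '0', and for the remaining characters it is '1'.
Only Ichnina and Sclerellus show the derived state '0' for Trait 1, supporting them as a clade.
All ingroup taxa share the derived state '1' for Trait 2; it defines the ingroup but does not resolve relationships within it.
Trait 3: derived state '0' in Telis only — an autapomorphy, so it tells us nothing about relationships among taxa.
Most parsimonious ingroup topology: (Telis,(Ichnina,Sclerellus)).
Ichnina and Sclerellus form a cherry on this tree, so they are sister taxa.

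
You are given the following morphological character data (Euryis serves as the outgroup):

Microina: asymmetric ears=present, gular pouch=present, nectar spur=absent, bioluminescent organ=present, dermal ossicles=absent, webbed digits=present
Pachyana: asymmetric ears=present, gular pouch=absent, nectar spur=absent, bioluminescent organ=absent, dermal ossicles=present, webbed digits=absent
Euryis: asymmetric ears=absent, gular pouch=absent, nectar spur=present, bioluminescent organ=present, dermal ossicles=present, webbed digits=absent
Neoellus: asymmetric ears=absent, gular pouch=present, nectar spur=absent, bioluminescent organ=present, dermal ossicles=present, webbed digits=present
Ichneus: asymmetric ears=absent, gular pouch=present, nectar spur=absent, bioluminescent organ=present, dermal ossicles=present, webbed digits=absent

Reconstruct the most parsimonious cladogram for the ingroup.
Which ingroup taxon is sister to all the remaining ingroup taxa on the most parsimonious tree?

Pachyana

Character polarity is set by the outgroup: the derived state is whichever differs from the outgroup's state, so for nectar spur, bioluminescent organ, dermal ossicles the derived state is 'absent', and for the remaining characters it is 'present'.
asymmetric ears (state 'present') occurs in Microina and Pachyana but conflicts with the nesting implied by the other characters — most parsimoniously interpreted as homoplasy.
gular pouch: derived state 'present' in Ichneus, Microina, and Neoellus only — synapomorphy for {Ichneus, Microina, Neoellus}.
All ingroup taxa share the derived state 'absent' for nectar spur; it defines the ingroup but does not resolve relationships within it.
bioluminescent organ (derived state 'absent') is unique to Pachyana (autapomorphy; uninformative for grouping).
dermal ossicles (derived state 'absent') is unique to Microina (autapomorphy; uninformative for grouping).
Only Microina and Neoellus show the derived state 'present' for webbed digits, supporting them as a clade.
Most parsimonious ingroup topology: (Pachyana,(Ichneus,(Neoellus,Microina))).
Pachyana is sister to the clade containing all other ingroup taxa, so it is the earliest-diverging (most basal) ingroup lineage.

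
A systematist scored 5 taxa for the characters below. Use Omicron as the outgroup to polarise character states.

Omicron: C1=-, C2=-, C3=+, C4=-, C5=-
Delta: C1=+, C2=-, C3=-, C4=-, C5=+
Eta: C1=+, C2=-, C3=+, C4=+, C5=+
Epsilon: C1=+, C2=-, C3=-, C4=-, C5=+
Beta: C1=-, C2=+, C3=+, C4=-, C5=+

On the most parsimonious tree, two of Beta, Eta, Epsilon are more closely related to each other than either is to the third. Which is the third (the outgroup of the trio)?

Character polarity is set by the outgroup: the derived state is whichever differs from the outgroup's state, so for C3 the derived state is '-', and for the remaining characters it is '+'.
Only Delta, Epsilon, and Eta show the derived state '+' for C1, supporting them as a clade.
C2 (derived state '+') is unique to Beta (autapomorphy; uninformative for grouping).
C3 (derived state '-') is shared by Delta and Epsilon — a synapomorphy uniting that clade.
C4: derived state '+' in Eta only — an autapomorphy, so it tells us nothing about relationships among taxa.
C5 (derived state '+') is shared by all ingroup taxa — unites the whole ingroup.
Most parsimonious ingroup topology: (((Delta,Epsilon),Eta),Beta).
Epsilon and Eta share a more recent common ancestor with each other than either does with Beta, so Beta is the least closely related of the three.

Beta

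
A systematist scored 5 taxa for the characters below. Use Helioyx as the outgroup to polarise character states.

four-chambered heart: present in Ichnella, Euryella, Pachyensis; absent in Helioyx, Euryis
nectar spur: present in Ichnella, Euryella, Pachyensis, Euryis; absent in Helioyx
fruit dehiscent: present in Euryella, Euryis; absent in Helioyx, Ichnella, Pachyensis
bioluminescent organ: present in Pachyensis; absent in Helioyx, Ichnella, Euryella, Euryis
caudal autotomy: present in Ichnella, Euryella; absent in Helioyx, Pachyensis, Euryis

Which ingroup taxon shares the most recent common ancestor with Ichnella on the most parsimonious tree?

The outgroup has state 'absent' for every character, so 'present' is the derived state throughout.
Only Euryella, Ichnella, and Pachyensis show the derived state 'present' for four-chambered heart, supporting them as a clade.
All ingroup taxa share the derived state 'present' for nectar spur; it defines the ingroup but does not resolve relationships within it.
fruit dehiscent (state 'present') occurs in Euryella and Euryis but conflicts with the nesting implied by the other characters — most parsimoniously interpreted as homoplasy.
bioluminescent organ: derived state 'present' in Pachyensis only — an autapomorphy, so it tells us nothing about relationships among taxa.
Only Euryella and Ichnella show the derived state 'present' for caudal autotomy, supporting them as a clade.
Most parsimonious ingroup topology: (((Ichnella,Euryella),Pachyensis),Euryis).
Ichnella and Euryella form a cherry on this tree, so they are sister taxa.

Euryella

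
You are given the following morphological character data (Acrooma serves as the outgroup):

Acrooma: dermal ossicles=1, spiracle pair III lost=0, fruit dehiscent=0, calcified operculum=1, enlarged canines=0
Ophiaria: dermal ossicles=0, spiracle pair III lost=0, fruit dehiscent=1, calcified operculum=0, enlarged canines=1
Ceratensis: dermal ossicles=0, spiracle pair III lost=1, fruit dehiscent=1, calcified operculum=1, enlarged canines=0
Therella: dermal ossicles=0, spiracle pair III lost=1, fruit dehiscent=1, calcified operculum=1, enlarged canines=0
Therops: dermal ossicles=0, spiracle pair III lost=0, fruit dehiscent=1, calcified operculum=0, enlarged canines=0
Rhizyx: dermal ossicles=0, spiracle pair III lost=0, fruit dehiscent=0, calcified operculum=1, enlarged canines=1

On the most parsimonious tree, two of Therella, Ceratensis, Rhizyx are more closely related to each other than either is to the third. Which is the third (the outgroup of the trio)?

Rhizyx

Character polarity is set by the outgroup: the derived state is whichever differs from the outgroup's state, so for dermal ossicles, calcified operculum the derived state is '0', and for the remaining characters it is '1'.
dermal ossicles (derived state '0') is shared by all ingroup taxa — unites the whole ingroup.
spiracle pair III lost (derived state '1') is shared by Ceratensis and Therella — a synapomorphy uniting that clade.
fruit dehiscent: derived state '1' in Ceratensis, Ophiaria, Therella, and Therops only — synapomorphy for {Ceratensis, Ophiaria, Therella, Therops}.
Only Ophiaria and Therops show the derived state '0' for calcified operculum, supporting them as a clade.
enlarged canines (state '1') occurs in Ophiaria and Rhizyx but conflicts with the nesting implied by the other characters — most parsimoniously interpreted as homoplasy.
Most parsimonious ingroup topology: (((Ophiaria,Therops),(Ceratensis,Therella)),Rhizyx).
Therella and Ceratensis share a more recent common ancestor with each other than either does with Rhizyx, so Rhizyx is the least closely related of the three.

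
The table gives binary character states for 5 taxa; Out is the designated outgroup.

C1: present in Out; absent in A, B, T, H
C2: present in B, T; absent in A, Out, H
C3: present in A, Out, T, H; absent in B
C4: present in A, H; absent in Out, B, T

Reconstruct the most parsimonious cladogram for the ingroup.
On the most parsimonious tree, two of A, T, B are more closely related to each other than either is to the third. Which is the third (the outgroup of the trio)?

Character polarity is set by the outgroup: the derived state is whichever differs from the outgroup's state, so for C1, C3 the derived state is 'absent', and for the remaining characters it is 'present'.
All ingroup taxa share the derived state 'absent' for C1; it defines the ingroup but does not resolve relationships within it.
C2: derived state 'present' in B and T only — synapomorphy for {B, T}.
C3 (derived state 'absent') is unique to B (autapomorphy; uninformative for grouping).
C4 (derived state 'present') is shared by A and H — a synapomorphy uniting that clade.
Most parsimonious ingroup topology: ((H,A),(B,T)).
T and B share a more recent common ancestor with each other than either does with A, so A is the least closely related of the three.

A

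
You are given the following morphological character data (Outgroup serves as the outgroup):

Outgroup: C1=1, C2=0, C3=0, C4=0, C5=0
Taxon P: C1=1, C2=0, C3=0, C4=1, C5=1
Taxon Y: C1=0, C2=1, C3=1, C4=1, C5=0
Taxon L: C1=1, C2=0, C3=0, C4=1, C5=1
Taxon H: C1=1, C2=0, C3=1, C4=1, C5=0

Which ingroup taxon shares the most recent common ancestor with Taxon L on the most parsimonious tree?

Taxon P

Character polarity is set by the outgroup: the derived state is whichever differs from the outgroup's state, so for C1 the derived state is '0', and for the remaining characters it is '1'.
C1: derived state '0' in Taxon Y only — an autapomorphy, so it tells us nothing about relationships among taxa.
C2: derived state '1' in Taxon Y only — an autapomorphy, so it tells us nothing about relationships among taxa.
C3: derived state '1' in Taxon H and Taxon Y only — synapomorphy for {Taxon H, Taxon Y}.
All ingroup taxa share the derived state '1' for C4; it defines the ingroup but does not resolve relationships within it.
C5 (derived state '1') is shared by Taxon L and Taxon P — a synapomorphy uniting that clade.
Most parsimonious ingroup topology: ((Taxon P,Taxon L),(Taxon Y,Taxon H)).
Taxon L and Taxon P form a cherry on this tree, so they are sister taxa.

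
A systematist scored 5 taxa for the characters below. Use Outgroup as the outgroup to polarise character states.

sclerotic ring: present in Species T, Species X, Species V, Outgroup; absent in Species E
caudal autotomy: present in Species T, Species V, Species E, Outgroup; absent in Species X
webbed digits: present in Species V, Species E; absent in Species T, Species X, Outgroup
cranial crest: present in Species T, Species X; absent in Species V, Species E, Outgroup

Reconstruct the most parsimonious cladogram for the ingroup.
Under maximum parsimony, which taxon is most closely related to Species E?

Species V

Character polarity is set by the outgroup: the derived state is whichever differs from the outgroup's state, so for sclerotic ring, caudal autotomy the derived state is 'absent', and for the remaining characters it is 'present'.
sclerotic ring (derived state 'absent') is unique to Species E (autapomorphy; uninformative for grouping).
caudal autotomy (derived state 'absent') is unique to Species X (autapomorphy; uninformative for grouping).
Only Species E and Species V show the derived state 'present' for webbed digits, supporting them as a clade.
cranial crest: derived state 'present' in Species T and Species X only — synapomorphy for {Species T, Species X}.
Most parsimonious ingroup topology: ((Species V,Species E),(Species X,Species T)).
Species E and Species V form a cherry on this tree, so they are sister taxa.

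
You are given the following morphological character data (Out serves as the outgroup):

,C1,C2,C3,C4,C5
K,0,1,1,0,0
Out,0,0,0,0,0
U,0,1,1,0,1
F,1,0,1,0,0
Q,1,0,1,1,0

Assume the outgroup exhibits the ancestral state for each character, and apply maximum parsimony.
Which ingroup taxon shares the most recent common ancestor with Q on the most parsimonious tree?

The outgroup has state '0' for every character, so '1' is the derived state throughout.
C1 (derived state '1') is shared by F and Q — a synapomorphy uniting that clade.
C2: derived state '1' in K and U only — synapomorphy for {K, U}.
C3 (derived state '1') is shared by all ingroup taxa — unites the whole ingroup.
C4: derived state '1' in Q only — an autapomorphy, so it tells us nothing about relationships among taxa.
C5: derived state '1' in U only — an autapomorphy, so it tells us nothing about relationships among taxa.
Most parsimonious ingroup topology: ((K,U),(Q,F)).
Q and F form a cherry on this tree, so they are sister taxa.

F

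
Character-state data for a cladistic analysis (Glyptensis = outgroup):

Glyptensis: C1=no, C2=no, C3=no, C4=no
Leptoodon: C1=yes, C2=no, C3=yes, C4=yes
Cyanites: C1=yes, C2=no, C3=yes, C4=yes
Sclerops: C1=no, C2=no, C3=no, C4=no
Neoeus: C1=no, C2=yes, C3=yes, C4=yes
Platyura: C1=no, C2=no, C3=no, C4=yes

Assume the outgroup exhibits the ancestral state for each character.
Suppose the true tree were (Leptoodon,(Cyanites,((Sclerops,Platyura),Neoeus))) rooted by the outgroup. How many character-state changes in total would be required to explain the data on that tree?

Map each character onto (Leptoodon,(Cyanites,((Sclerops,Platyura),Neoeus))) (rooted by Glyptensis) and count the minimum state changes it requires (Fitch parsimony):
C1: 2; C2: 1; C3: 2; C4: 2.
Total tree length = 7.

7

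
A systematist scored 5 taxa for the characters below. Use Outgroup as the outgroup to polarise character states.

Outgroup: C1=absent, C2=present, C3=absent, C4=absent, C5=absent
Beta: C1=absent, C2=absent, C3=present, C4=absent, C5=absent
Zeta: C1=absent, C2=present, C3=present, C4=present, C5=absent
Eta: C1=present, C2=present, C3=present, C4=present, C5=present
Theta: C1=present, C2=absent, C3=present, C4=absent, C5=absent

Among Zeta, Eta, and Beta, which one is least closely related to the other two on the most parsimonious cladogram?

Character polarity is set by the outgroup: the derived state is whichever differs from the outgroup's state, so for C2 the derived state is 'absent', and for the remaining characters it is 'present'.
C1 (state 'present') occurs in Eta and Theta but conflicts with the nesting implied by the other characters — most parsimoniously interpreted as homoplasy.
C2: derived state 'absent' in Beta and Theta only — synapomorphy for {Beta, Theta}.
C3 (derived state 'present') is shared by all ingroup taxa — unites the whole ingroup.
C4 (derived state 'present') is shared by Eta and Zeta — a synapomorphy uniting that clade.
C5 (derived state 'present') is unique to Eta (autapomorphy; uninformative for grouping).
Most parsimonious ingroup topology: ((Theta,Beta),(Zeta,Eta)).
Eta and Zeta share a more recent common ancestor with each other than either does with Beta, so Beta is the least closely related of the three.

Beta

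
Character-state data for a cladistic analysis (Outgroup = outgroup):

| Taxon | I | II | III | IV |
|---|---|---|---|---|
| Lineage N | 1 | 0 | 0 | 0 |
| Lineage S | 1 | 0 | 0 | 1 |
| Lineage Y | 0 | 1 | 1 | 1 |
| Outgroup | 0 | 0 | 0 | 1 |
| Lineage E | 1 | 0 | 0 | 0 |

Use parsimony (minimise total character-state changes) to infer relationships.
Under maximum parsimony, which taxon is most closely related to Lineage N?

Character polarity is set by the outgroup: the derived state is whichever differs from the outgroup's state, so for IV the derived state is '0', and for the remaining characters it is '1'.
I (derived state '1') is shared by Lineage E, Lineage N, and Lineage S — a synapomorphy uniting that clade.
II: derived state '1' in Lineage Y only — an autapomorphy, so it tells us nothing about relationships among taxa.
III (derived state '1') is unique to Lineage Y (autapomorphy; uninformative for grouping).
IV: derived state '0' in Lineage E and Lineage N only — synapomorphy for {Lineage E, Lineage N}.
Most parsimonious ingroup topology: (((Lineage E,Lineage N),Lineage S),Lineage Y).
Lineage N and Lineage E form a cherry on this tree, so they are sister taxa.

Lineage E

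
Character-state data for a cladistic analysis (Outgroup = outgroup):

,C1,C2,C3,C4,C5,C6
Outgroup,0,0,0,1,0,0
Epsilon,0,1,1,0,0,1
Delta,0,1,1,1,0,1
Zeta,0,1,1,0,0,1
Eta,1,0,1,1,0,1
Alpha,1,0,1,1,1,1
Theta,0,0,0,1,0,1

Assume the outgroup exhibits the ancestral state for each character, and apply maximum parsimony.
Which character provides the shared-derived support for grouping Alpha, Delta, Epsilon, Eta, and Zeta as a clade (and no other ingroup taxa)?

Character polarity is set by the outgroup: the derived state is whichever differs from the outgroup's state, so for C4 the derived state is '0', and for the remaining characters it is '1'.
Only Alpha and Eta show the derived state '1' for C1, supporting them as a clade.
C2: derived state '1' in Delta, Epsilon, and Zeta only — synapomorphy for {Delta, Epsilon, Zeta}.
Only Alpha, Delta, Epsilon, Eta, and Zeta show the derived state '1' for C3, supporting them as a clade.
C4: derived state '0' in Epsilon and Zeta only — synapomorphy for {Epsilon, Zeta}.
C5: derived state '1' in Alpha only — an autapomorphy, so it tells us nothing about relationships among taxa.
C6 (derived state '1') is shared by all ingroup taxa — unites the whole ingroup.
Most parsimonious ingroup topology: ((((Epsilon,Zeta),Delta),(Eta,Alpha)),Theta).
The clade {Alpha, Delta, Epsilon, Eta, Zeta} is supported by C3: its derived state '1' occurs in exactly those taxa and in no other taxon (including the outgroup).

C3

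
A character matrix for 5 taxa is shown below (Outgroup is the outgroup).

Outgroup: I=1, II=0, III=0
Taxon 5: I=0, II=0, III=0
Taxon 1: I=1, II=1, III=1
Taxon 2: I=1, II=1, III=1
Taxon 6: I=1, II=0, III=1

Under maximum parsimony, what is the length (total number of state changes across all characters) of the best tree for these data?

Character polarity is set by the outgroup: the derived state is whichever differs from the outgroup's state, so for I the derived state is '0', and for the remaining characters it is '1'.
I (derived state '0') is unique to Taxon 5 (autapomorphy; uninformative for grouping).
II: derived state '1' in Taxon 1 and Taxon 2 only — synapomorphy for {Taxon 1, Taxon 2}.
III (derived state '1') is shared by Taxon 1, Taxon 2, and Taxon 6 — a synapomorphy uniting that clade.
Most parsimonious ingroup topology: (Taxon 5,((Taxon 1,Taxon 2),Taxon 6)).
Changes per character on this tree: I: 1; II: 1; III: 1.
Total = 3.

3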